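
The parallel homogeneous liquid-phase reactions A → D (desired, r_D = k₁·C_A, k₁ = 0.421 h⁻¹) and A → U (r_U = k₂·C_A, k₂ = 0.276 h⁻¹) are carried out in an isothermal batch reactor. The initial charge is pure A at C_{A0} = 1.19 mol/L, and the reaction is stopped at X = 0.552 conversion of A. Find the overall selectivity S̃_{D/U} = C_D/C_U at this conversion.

C_A = C_{A0}(1−X) = 0.5331 mol/L.
Both paths are first order in A, so the instantaneous fraction to D is constant: dC_D/d(−C_A) = k₁/(k₁+k₂) = 0.6040.
C_D = 0.6040·(C_{A0}−C_A) = 0.6040×0.6569 = 0.397 mol/L.
C_U = (C_{A0}−C_A)−C_D = 0.2601 mol/L; S̃_{D/U} = 0.3968/0.2601 = 1.53.

1.53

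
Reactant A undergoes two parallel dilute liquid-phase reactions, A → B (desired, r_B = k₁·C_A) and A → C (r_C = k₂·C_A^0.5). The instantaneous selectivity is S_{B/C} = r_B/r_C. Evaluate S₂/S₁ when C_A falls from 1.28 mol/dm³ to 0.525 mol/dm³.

S_{B/C} = (k₁/k₂)·C_A^0.5, so S₂/S₁ = (C_{A,2}/C_{A,1})^0.5.
= (0.525/1.28)^0.5 = (0.4102)^0.5 = 0.640.
Selectivity toward B falls as C_A falls — high-concentration operation is favoured.

0.640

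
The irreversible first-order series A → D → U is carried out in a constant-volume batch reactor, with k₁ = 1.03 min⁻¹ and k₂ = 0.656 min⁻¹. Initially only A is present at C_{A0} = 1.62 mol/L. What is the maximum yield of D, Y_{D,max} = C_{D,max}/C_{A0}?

0.453

Evaluating C_D at t_opt = ln(k₂/k₁)/(k₂−k₁) gives C_{D,max}/C_{A0} = (k₁/k₂)^[k₂/(k₂−k₁)].
= (1.03/0.656)^(0.656/(0.656−1.03)) = (1.570)^(-1.754) = 0.4532.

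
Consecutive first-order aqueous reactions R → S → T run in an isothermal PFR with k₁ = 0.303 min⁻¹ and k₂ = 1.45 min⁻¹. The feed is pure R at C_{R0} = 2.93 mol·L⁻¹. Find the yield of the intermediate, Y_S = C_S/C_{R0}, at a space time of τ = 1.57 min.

The intermediate concentration in a first-order A→B→C sequence is C_S = k₁C_{R0}(e^(−k₁τ) − e^(−k₂τ))/(k₂−k₁).
e^(−k₁τ) = e^(−0.303×1.57) = e^(−0.4757) = 0.6214; e^(−k₂τ) = e^(−2.276) = 0.1026.
C_S = 0.303×2.93/(1.45−0.303) × (0.6214−0.1026) = 0.7740×0.5188 = 0.4016 mol·L⁻¹.
Y_S = C_S/C_{R0} = 0.4016/2.93 = 0.137.

0.137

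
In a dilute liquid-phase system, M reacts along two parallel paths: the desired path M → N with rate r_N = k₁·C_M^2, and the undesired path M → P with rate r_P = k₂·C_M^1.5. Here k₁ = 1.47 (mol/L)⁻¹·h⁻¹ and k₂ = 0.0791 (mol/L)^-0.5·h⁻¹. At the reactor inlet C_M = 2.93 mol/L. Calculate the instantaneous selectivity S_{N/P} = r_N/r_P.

S_{N/P} = r_N/r_P = (k₁·C_M^2)/(k₂·C_M^1.5) = (k₁/k₂)·C_M^0.5.
= (1.47×2.930^2) / (0.0791×2.930^1.5) = 12.62/0.3967 = 31.8.
Since the desired path is higher order in M, keeping C_M high (PFR or concentrated feed) favours N.

31.8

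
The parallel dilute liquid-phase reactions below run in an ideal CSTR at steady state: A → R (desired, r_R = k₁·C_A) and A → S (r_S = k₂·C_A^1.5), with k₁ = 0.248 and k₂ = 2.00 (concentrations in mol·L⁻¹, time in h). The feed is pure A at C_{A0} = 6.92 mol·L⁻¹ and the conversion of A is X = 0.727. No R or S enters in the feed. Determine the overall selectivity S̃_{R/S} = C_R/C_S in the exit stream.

Exit C_A = C_{A0}(1−X) = 6.92×0.273 = 1.889 mol·L⁻¹.
Rates in a CSTR are evaluated at the outlet concentration: r_R = 0.248×1.889 = 0.4685, r_S = 2.00×1.889^1.5 = 5.193.
Overall selectivity = C_R/C_S = r_Rτ/(r_Sτ) = r_R/r_S = 0.0902.

0.0902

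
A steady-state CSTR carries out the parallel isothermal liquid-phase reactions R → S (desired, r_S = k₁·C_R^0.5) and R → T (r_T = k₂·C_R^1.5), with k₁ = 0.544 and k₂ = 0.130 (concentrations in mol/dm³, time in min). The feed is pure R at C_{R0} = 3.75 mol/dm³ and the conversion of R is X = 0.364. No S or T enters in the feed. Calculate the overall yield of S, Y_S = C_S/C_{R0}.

0.232

Exit C_R = C_{R0}(1−X) = 3.75×0.636 = 2.385 mol/dm³.
In a CSTR the entire volume is at exit conditions, so r_S = 0.544×2.385^0.5 = 0.8401 and r_T = 0.130×2.385^1.5 = 0.4788.
Fraction of consumed R going to S: r_S/(r_S+r_T) = 0.6370.
C_S = 0.6370·C_{R0}·X = 0.6370×3.75×0.364 = 0.869 mol/dm³; Y_S = C_S/C_{R0} = 0.232.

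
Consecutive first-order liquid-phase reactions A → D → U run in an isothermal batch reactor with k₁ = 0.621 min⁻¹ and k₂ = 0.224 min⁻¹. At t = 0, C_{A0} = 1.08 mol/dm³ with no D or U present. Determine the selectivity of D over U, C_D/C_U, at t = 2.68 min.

2.26

Solving the coupled first-order balances gives C_D(t) = [k₁/(k₂−k₁)]·C_{A0}·(e^(−k₁t) − e^(−k₂t)).
e^(−k₁t) = e^(−0.621×2.68) = e^(−1.664) = 0.1893; e^(−k₂t) = e^(−0.6003) = 0.5486.
C_D = 0.621×1.08/(0.224−0.621) × (0.1893−0.5486) = (-1.689)×(-0.3593) = 0.6070 mol/dm³.
C_A = C_{A0}e^(−k₁t) = 0.2045 mol/dm³, so C_U = C_{A0}−C_A−C_D = 0.2685 mol/dm³; C_D/C_U = 2.26.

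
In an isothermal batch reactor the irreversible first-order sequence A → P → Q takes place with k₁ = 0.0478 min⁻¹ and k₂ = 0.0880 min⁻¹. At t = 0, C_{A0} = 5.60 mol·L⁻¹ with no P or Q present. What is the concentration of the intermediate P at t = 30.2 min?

1.11 mol·L⁻¹

For first-order series with pure A initially, C_P(t) = k₁C_{A0}/(k₂−k₁)·(e^(−k₁t) − e^(−k₂t)).
e^(−k₁t) = e^(−0.0478×30.2) = e^(−1.444) = 0.2361; e^(−k₂t) = e^(−2.658) = 0.07012.
C_P = 0.0478×5.60/(0.0880−0.0478) × (0.2361−0.07012) = 6.659×0.1660 = 1.105 mol·L⁻¹.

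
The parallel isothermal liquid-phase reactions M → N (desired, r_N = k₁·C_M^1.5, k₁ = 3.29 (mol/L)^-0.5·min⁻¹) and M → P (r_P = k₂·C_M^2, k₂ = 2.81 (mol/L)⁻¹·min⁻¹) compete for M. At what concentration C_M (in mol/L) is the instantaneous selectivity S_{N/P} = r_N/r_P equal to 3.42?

0.117 mol/L

S_{N/P} = (k₁/k₂)·C_M^-0.5 ⇒ C_M = (S·k₂/k₁)^(-2).
= (3.42×2.81/3.29)^(-2) = (2.921)^(-2) = 0.117 mol/L.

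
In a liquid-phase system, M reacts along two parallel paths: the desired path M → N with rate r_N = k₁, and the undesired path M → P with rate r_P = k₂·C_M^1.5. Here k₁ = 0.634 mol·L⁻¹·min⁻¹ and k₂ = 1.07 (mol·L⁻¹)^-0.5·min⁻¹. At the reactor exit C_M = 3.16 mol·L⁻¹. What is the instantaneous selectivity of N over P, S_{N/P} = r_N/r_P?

0.105

S_{N/P} = r_N/r_P = (k₁)/(k₂·C_M^1.5) = (k₁/k₂)·C_M^-1.5.
= (0.634) / (1.07×3.160^1.5) = 0.6340/6.011 = 0.105.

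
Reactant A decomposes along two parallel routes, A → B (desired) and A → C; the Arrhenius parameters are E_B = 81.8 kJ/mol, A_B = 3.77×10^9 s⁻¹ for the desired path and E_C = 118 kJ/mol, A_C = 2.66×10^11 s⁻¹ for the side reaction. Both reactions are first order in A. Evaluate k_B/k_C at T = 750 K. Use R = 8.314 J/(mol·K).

Since both paths have the same order in A, the concentration cancels and S_{B/C} = k_B/k_C = (A_B/A_C)·exp[(E_C−E_B)/(RT)].
(E_C−E_B)/(RT) = (118−81.8)×10³/(8.314×750) = 36200/6236 = 5.805.
k_B/k_C = (3.77×10^9/2.66×10^11)·exp(5.805) = 0.01417 × 332.1 = 4.71.

4.71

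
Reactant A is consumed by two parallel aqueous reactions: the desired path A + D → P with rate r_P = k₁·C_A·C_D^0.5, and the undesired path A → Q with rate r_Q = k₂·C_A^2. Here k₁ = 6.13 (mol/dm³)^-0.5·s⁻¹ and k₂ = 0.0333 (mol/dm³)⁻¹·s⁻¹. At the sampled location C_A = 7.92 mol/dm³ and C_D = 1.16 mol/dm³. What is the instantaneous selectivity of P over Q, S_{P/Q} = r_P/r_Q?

S_{P/Q} = r_P/r_Q = (k₁·C_A·C_D^0.5)/(k₂·C_A^2) = (k₁/k₂)·C_A⁻¹·C_D^0.5.
= (6.13×7.920×1.160^0.5) / (0.0333×7.920^2) = 52.29/2.089 = 25.0.
The undesired path is higher order in A, so low C_A (CSTR or dilute feed) favours P.

25.0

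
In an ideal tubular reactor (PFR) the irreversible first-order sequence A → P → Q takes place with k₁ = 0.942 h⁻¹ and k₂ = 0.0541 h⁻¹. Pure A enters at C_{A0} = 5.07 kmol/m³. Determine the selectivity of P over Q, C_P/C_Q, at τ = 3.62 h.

For first-order series with pure A initially, C_P(τ) = k₁C_{A0}/(k₂−k₁)·(e^(−k₁τ) − e^(−k₂τ)).
e^(−k₁τ) = e^(−0.942×3.62) = e^(−3.410) = 0.03304; e^(−k₂τ) = e^(−0.1958) = 0.8221.
C_P = 0.942×5.07/(0.0541−0.942) × (0.03304−0.8221) = (-5.379)×(-0.7891) = 4.245 kmol/m³.
C_A = C_{A0}e^(−k₁τ) = 0.1675 kmol/m³, so C_Q = C_{A0}−C_A−C_P = 0.6580 kmol/m³; C_P/C_Q = 6.45.

6.45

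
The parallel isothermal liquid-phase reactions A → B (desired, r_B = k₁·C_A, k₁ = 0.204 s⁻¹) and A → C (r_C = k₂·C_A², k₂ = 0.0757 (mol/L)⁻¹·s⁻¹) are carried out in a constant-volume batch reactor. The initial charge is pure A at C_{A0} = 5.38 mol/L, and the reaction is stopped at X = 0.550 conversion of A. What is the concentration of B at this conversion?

1.23 mol/L

C_A = C_{A0}(1−X) = 2.421 mol/L.
Along a PFR/batch, dC_B/dC_A = −r_B/(r_B+r_C) = −k₁/(k₁+k₂·C_A).
Integrating from C_{A0} to C_A: C_B = (0.204/0.0757)·ln[(0.204+0.0757·5.38)/(0.204+0.0757·2.42)] = 2.695·ln(0.6113/0.3873) = 1.230 mol/L.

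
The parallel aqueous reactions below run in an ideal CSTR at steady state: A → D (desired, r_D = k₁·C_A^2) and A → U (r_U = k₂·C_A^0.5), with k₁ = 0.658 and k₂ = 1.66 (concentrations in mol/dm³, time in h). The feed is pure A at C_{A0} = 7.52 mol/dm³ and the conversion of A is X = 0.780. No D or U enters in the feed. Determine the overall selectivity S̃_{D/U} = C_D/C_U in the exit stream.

0.843

Exit C_A = C_{A0}(1−X) = 7.52×0.220 = 1.654 mol/dm³.
Rates in a CSTR are evaluated at the outlet concentration: r_D = 0.658×1.654^2 = 1.801, r_U = 1.66×1.654^0.5 = 2.135.
Overall selectivity = C_D/C_U = r_Dτ/(r_Uτ) = r_D/r_U = 0.843.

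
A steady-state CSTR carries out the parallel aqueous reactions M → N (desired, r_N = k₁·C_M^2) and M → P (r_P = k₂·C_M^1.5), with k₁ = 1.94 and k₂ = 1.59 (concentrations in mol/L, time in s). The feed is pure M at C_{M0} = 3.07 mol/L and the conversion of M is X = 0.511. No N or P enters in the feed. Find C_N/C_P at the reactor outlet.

1.49

Exit C_M = C_{M0}(1−X) = 3.07×0.489 = 1.501 mol/L.
In a CSTR the entire volume is at exit conditions, so r_N = 1.94×1.501^2 = 4.372 and r_P = 1.59×1.501^1.5 = 2.925.
Overall selectivity = C_N/C_P = r_Nτ/(r_Pτ) = r_N/r_P = 1.49.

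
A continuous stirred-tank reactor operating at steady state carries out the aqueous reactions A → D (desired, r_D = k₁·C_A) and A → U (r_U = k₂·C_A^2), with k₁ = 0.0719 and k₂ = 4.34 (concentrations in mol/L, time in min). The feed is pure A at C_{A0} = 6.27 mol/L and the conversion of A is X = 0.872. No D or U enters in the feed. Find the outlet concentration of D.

Exit C_A = C_{A0}(1−X) = 6.27×0.128 = 0.8026 mol/L.
Rates in a CSTR are evaluated at the outlet concentration: r_D = 0.0719×0.8026 = 0.05770, r_U = 4.34×0.8026^2 = 2.795.
Fraction of consumed A going to D: r_D/(r_D+r_U) = 0.02022.
C_D = 0.02022·C_{A0}·X = 0.02022×6.27×0.872 = 0.111 mol/L.

0.111 mol/L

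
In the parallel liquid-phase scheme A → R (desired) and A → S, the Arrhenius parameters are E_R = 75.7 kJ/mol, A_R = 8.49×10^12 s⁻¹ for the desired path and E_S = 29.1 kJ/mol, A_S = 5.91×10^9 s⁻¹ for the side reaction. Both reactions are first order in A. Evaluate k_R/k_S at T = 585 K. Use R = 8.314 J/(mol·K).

0.0991

Since both paths have the same order in A, the concentration cancels and S_{R/S} = k_R/k_S = (A_R/A_S)·exp[(E_S−E_R)/(RT)].
(E_S−E_R)/(RT) = (29.1−75.7)×10³/(8.314×585) = -46600/4864 = -9.581.
k_R/k_S = (8.49×10^12/5.91×10^9)·exp(-9.581) = 1437 × 6.901×10^-5 = 0.0991.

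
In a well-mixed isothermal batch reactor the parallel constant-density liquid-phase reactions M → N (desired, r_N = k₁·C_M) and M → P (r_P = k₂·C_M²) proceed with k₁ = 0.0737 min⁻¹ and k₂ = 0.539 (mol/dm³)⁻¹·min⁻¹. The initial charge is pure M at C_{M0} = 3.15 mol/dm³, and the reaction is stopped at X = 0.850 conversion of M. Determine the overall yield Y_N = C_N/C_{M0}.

0.0732

C_M = C_{M0}(1−X) = 0.4725 mol/dm³.
Along a PFR/batch, dC_N/dC_M = −r_N/(r_N+r_P) = −k₁/(k₁+k₂·C_M).
Integrating from C_{M0} to C_M: C_N = (0.0737/0.539)·ln[(0.0737+0.539·3.15)/(0.0737+0.539·0.473)] = 0.1367·ln(1.772/0.3284) = 0.2305 mol/dm³.
Y_N = C_N/C_{M0} = 0.2305/3.15 = 0.0732.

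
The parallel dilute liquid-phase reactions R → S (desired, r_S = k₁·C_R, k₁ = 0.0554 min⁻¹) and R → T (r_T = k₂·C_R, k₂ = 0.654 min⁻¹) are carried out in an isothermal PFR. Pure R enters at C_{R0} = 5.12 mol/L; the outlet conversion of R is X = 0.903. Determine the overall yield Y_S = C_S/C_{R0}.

0.0705

C_R = C_{R0}(1−X) = 0.4966 mol/L.
Both paths are first order in R, so the instantaneous fraction to S is constant: dC_S/d(−C_R) = k₁/(k₁+k₂) = 0.07809.
C_S = 0.07809·(C_{R0}−C_R) = 0.07809×4.623 = 0.361 mol/L.
Y_S = C_S/C_{R0} = 0.3611/5.12 = 0.0705.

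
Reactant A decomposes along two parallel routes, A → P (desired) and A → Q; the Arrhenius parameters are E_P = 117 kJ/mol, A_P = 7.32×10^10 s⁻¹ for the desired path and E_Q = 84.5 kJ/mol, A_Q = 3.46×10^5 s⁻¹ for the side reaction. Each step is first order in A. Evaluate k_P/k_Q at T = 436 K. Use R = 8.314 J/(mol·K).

With equal orders, S_{P/Q} = k_P/k_Q = (A_P/A_Q)·exp[(E_Q−E_P)/(RT)].
(E_Q−E_P)/(RT) = (84.5−117)×10³/(8.314×436) = -32500/3625 = -8.966.
k_P/k_Q = (7.32×10^10/3.46×10^5)·exp(-8.966) = 2.116×10^5 × 1.277×10^-4 = 27.0.

27.0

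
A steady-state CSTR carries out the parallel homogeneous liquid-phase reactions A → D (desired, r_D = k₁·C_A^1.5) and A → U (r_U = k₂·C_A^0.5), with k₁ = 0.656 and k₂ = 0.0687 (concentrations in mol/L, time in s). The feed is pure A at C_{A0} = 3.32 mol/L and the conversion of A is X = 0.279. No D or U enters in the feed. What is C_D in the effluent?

Exit C_A = C_{A0}(1−X) = 3.32×0.721 = 2.394 mol/L.
In a CSTR the entire volume is at exit conditions, so r_D = 0.656×2.394^1.5 = 2.429 and r_U = 0.0687×2.394^0.5 = 0.1063.
Fraction of consumed A going to D: r_D/(r_D+r_U) = 0.9581.
C_D = 0.9581·C_{A0}·X = 0.9581×3.32×0.279 = 0.887 mol/L.

0.887 mol/L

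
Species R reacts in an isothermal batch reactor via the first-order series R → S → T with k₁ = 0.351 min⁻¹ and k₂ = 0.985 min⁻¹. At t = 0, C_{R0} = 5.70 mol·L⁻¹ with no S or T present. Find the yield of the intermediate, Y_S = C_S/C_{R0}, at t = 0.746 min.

0.161

Solving the coupled first-order balances gives C_S(t) = [k₁/(k₂−k₁)]·C_{R0}·(e^(−k₁t) − e^(−k₂t)).
e^(−k₁t) = e^(−0.351×0.746) = e^(−0.2618) = 0.7696; e^(−k₂t) = e^(−0.7348) = 0.4796.
C_S = 0.351×5.70/(0.985−0.351) × (0.7696−0.4796) = 3.156×0.2900 = 0.9153 mol·L⁻¹.
Y_S = C_S/C_{R0} = 0.9153/5.70 = 0.161.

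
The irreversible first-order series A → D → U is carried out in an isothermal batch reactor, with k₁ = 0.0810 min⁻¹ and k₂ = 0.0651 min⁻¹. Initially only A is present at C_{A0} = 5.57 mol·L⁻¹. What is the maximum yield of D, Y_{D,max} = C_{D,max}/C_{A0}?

0.409

At the optimum, C_{D,max}/C_{A0} = (k₁/k₂)^[k₂/(k₂−k₁)].
= (0.0810/0.0651)^(0.0651/(0.0651−0.0810)) = (1.244)^(-4.094) = 0.4087.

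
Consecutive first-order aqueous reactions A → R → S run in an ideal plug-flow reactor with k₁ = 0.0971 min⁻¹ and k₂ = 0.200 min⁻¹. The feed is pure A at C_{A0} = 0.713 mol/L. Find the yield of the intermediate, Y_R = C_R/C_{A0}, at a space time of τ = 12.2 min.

0.206

Solving the coupled first-order balances gives C_R(τ) = [k₁/(k₂−k₁)]·C_{A0}·(e^(−k₁τ) − e^(−k₂τ)).
e^(−k₁τ) = e^(−0.0971×12.2) = e^(−1.185) = 0.3059; e^(−k₂τ) = e^(−2.440) = 0.08716.
C_R = 0.0971×0.713/(0.200−0.0971) × (0.3059−0.08716) = 0.6728×0.2187 = 0.1471 mol/L.
Y_R = C_R/C_{A0} = 0.1471/0.713 = 0.206.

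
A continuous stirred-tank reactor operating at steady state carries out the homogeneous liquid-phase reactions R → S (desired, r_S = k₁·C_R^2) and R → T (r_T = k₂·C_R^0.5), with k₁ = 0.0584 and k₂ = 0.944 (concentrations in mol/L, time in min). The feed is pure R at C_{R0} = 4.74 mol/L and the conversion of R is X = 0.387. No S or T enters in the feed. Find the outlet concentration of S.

Exit C_R = C_{R0}(1−X) = 4.74×0.613 = 2.906 mol/L.
A CSTR operates uniformly at the exit composition, giving r_S = 0.4930 and r_T = 1.609 (each k·C_R^n at C_R = 2.906).
Fraction of consumed R going to S: r_S/(r_S+r_T) = 0.2345.
C_S = 0.2345·C_{R0}·X = 0.2345×4.74×0.387 = 0.430 mol/L.

0.430 mol/L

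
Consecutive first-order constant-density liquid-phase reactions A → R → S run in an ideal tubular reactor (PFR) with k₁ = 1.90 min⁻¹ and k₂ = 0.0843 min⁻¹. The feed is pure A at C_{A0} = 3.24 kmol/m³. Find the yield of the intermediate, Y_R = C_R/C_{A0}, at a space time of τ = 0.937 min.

For first-order series with pure A initially, C_R(τ) = k₁C_{A0}/(k₂−k₁)·(e^(−k₁τ) − e^(−k₂τ)).
e^(−k₁τ) = e^(−1.90×0.937) = e^(−1.780) = 0.1686; e^(−k₂τ) = e^(−0.07899) = 0.9240.
C_R = 1.90×3.24/(0.0843−1.90) × (0.1686−0.9240) = (-3.390)×(-0.7555) = 2.561 kmol/m³.
Y_R = C_R/C_{A0} = 2.561/3.24 = 0.791.

0.791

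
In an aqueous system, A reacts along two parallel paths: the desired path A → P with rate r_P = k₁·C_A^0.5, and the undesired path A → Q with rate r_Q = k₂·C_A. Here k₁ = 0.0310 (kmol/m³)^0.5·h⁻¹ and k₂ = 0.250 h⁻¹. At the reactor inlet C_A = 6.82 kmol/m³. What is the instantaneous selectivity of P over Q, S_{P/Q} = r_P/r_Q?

0.0475

S_{P/Q} = r_P/r_Q = (k₁·C_A^0.5)/(k₂·C_A) = (k₁/k₂)·C_A^-0.5.
= (0.0310×6.820^0.5) / (0.250×6.820) = 0.08096/1.705 = 0.0475.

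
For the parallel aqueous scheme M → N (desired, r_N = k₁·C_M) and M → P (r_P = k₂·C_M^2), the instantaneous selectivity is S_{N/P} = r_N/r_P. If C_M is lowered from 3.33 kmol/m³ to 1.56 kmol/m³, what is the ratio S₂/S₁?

S_{N/P} = (k₁/k₂)·C_M⁻¹, so S₂/S₁ = (C_{M,2}/C_{M,1})⁻¹.
= 3.33/1.56 = 2.13.
Selectivity toward N rises as C_M falls — low-concentration operation is favoured.

2.13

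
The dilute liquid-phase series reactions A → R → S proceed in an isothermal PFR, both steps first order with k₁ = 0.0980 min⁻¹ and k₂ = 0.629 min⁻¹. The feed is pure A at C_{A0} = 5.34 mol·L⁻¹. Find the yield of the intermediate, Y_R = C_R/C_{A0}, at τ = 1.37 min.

Solving the coupled first-order balances gives C_R(τ) = [k₁/(k₂−k₁)]·C_{A0}·(e^(−k₁τ) − e^(−k₂τ)).
e^(−k₁τ) = e^(−0.0980×1.37) = e^(−0.1343) = 0.8744; e^(−k₂τ) = e^(−0.8617) = 0.4224.
C_R = 0.0980×5.34/(0.629−0.0980) × (0.8744−0.4224) = 0.9855×0.4519 = 0.4454 mol·L⁻¹.
Y_R = C_R/C_{A0} = 0.4454/5.34 = 0.0834.

0.0834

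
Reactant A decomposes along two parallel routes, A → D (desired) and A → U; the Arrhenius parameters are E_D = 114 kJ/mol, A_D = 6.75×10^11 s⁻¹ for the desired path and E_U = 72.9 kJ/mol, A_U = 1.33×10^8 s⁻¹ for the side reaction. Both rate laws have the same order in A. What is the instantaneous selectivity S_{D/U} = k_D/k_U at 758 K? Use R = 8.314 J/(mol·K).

7.47

With equal orders, S_{D/U} = k_D/k_U = (A_D/A_U)·exp[(E_U−E_D)/(RT)].
(E_U−E_D)/(RT) = (72.9−114)×10³/(8.314×758) = -41100/6302 = -6.522.
k_D/k_U = (6.75×10^11/1.33×10^8)·exp(-6.522) = 5075 × 0.001471 = 7.47.
Since E_D > E_U, raising the temperature improves selectivity toward D.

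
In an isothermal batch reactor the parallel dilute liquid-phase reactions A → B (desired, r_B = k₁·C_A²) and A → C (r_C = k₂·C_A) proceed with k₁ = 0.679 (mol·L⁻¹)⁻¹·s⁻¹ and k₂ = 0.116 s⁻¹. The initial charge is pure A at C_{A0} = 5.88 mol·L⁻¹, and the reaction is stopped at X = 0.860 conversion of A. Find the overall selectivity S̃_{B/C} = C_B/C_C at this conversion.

C_A = C_{A0}(1−X) = 0.8232 mol·L⁻¹.
Along a PFR/batch, dC_C/dC_A = −r_C/(r_B+r_C) = −k₂/(k₂+k₁·C_A).
Integrating from C_{A0} to C_A: C_C = (0.116/0.679)·ln[(0.116+0.679·5.88)/(0.116+0.679·0.823)] = 0.1708·ln(4.109/0.6750) = 0.3086 mol·L⁻¹.
Then C_B = (C_{A0}−C_A) − C_C = 5.057 − 0.3086 = 4.748 mol·L⁻¹.
S̃_{B/C} = C_B/C_C = 4.748/0.3086 = 15.4.

15.4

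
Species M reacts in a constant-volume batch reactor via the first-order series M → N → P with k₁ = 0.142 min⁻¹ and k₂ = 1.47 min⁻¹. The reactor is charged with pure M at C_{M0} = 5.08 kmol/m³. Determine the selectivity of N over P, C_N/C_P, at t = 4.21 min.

For first-order series with pure M initially, C_N(t) = k₁C_{M0}/(k₂−k₁)·(e^(−k₁t) − e^(−k₂t)).
e^(−k₁t) = e^(−0.142×4.21) = e^(−0.5978) = 0.5500; e^(−k₂t) = e^(−6.189) = 0.002052.
C_N = 0.142×5.08/(1.47−0.142) × (0.5500−0.002052) = 0.5432×0.5480 = 0.2976 kmol/m³.
C_M = C_{M0}e^(−k₁t) = 2.794 kmol/m³, so C_P = C_{M0}−C_M−C_N = 1.988 kmol/m³; C_N/C_P = 0.150.

0.150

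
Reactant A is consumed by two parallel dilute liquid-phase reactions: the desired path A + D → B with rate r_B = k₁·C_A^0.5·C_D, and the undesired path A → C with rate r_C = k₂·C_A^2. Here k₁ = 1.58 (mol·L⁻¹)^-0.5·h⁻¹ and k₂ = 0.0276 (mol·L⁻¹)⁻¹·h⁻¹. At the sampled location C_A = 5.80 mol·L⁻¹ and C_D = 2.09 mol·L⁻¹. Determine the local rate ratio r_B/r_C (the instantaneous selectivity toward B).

S_{B/C} = r_B/r_C = (k₁·C_A^0.5·C_D)/(k₂·C_A^2) = (k₁/k₂)·C_A^-1.5·C_D.
= (1.58×5.800^0.5×2.090) / (0.0276×5.800^2) = 7.953/0.9285 = 8.57.
The undesired path is higher order in A, so low C_A (CSTR or dilute feed) favours B.

8.57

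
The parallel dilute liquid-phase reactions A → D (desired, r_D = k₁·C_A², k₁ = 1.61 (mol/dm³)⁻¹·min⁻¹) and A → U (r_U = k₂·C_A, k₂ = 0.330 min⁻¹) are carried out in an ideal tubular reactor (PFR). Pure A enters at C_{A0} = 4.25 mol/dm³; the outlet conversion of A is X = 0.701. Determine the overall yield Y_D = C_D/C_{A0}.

C_A = C_{A0}(1−X) = 1.271 mol/dm³.
Along a PFR/batch, dC_U/dC_A = −r_U/(r_D+r_U) = −k₂/(k₂+k₁·C_A).
Integrating from C_{A0} to C_A: C_U = (0.330/1.61)·ln[(0.330+1.61·4.25)/(0.330+1.61·1.27)] = 0.2050·ln(7.173/2.376) = 0.2265 mol/dm³.
Then C_D = (C_{A0}−C_A) − C_U = 2.979 − 0.2265 = 2.753 mol/dm³.
Y_D = C_D/C_{A0} = 2.753/4.25 = 0.648.

0.648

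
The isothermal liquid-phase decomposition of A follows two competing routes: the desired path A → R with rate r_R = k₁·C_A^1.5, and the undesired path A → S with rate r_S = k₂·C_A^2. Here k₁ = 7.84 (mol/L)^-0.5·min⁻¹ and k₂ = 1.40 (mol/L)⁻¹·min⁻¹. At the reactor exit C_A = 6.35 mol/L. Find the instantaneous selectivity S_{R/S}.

2.22

S_{R/S} = r_R/r_S = (k₁·C_A^1.5)/(k₂·C_A^2) = (k₁/k₂)·C_A^-0.5.
= (7.84×6.350^1.5) / (1.40×6.350^2) = 125.5/56.45 = 2.22.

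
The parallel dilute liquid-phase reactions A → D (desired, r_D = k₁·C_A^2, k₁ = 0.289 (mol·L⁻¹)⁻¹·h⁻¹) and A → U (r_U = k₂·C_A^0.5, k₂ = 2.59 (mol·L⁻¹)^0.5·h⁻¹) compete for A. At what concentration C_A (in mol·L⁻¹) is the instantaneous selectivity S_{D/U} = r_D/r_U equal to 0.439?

S_{D/U} = (k₁/k₂)·C_A^1.5 ⇒ C_A = (S·k₂/k₁)^(1/1.5).
= (0.439×2.59/0.289)^(0.6667) = (3.934)^(0.6667) = 2.49 mol·L⁻¹.

2.49 mol·L⁻¹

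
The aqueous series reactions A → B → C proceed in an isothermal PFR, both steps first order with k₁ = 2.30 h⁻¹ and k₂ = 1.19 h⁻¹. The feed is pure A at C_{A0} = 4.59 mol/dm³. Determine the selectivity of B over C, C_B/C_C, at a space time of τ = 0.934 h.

For first-order series with pure A initially, C_B(τ) = k₁C_{A0}/(k₂−k₁)·(e^(−k₁τ) − e^(−k₂τ)).
e^(−k₁τ) = e^(−2.30×0.934) = e^(−2.148) = 0.1167; e^(−k₂τ) = e^(−1.111) = 0.3291.
C_B = 2.30×4.59/(1.19−2.30) × (0.1167−0.3291) = (-9.511)×(-0.2124) = 2.020 mol/dm³.
C_A = C_{A0}e^(−k₁τ) = 0.5356 mol/dm³, so C_C = C_{A0}−C_A−C_B = 2.034 mol/dm³; C_B/C_C = 0.993.

0.993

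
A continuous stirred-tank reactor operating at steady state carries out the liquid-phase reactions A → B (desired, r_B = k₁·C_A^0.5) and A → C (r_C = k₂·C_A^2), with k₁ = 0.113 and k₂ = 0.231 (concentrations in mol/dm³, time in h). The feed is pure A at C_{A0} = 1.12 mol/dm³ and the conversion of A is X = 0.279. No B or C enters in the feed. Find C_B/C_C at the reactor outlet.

0.674

Exit C_A = C_{A0}(1−X) = 1.12×0.721 = 0.8075 mol/dm³.
In a CSTR the entire volume is at exit conditions, so r_B = 0.113×0.8075^0.5 = 0.1015 and r_C = 0.231×0.8075^2 = 0.1506.
Overall selectivity = C_B/C_C = r_Bτ/(r_Cτ) = r_B/r_C = 0.674.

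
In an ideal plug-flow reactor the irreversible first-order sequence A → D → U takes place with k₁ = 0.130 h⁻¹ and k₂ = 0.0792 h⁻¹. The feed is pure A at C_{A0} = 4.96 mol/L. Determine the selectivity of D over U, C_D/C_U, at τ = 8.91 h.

The intermediate concentration in a first-order A→B→C sequence is C_D = k₁C_{A0}(e^(−k₁τ) − e^(−k₂τ))/(k₂−k₁).
e^(−k₁τ) = e^(−0.130×8.91) = e^(−1.158) = 0.3140; e^(−k₂τ) = e^(−0.7057) = 0.4938.
C_D = 0.130×4.96/(0.0792−0.130) × (0.3140−0.4938) = (-12.69)×(-0.1798) = 2.282 mol/L.
C_A = C_{A0}e^(−k₁τ) = 1.558 mol/L, so C_U = C_{A0}−C_A−C_D = 1.121 mol/L; C_D/C_U = 2.04.

2.04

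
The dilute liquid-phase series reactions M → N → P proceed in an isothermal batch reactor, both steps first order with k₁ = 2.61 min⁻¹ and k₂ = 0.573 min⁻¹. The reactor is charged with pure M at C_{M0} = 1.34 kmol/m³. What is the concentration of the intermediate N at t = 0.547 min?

0.843 kmol/m³

For first-order series with pure M initially, C_N(t) = k₁C_{M0}/(k₂−k₁)·(e^(−k₁t) − e^(−k₂t)).
e^(−k₁t) = e^(−2.61×0.547) = e^(−1.428) = 0.2399; e^(−k₂t) = e^(−0.3134) = 0.7309.
C_N = 2.61×1.34/(0.573−2.61) × (0.2399−0.7309) = (-1.717)×(-0.4911) = 0.8431 kmol/m³.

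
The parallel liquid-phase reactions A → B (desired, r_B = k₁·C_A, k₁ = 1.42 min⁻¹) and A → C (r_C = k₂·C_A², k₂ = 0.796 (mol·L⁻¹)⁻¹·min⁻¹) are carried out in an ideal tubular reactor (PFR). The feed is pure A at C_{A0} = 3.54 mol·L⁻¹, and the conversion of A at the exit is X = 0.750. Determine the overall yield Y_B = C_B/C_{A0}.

0.348

C_A = C_{A0}(1−X) = 0.8850 mol·L⁻¹.
Along a PFR/batch, dC_B/dC_A = −r_B/(r_B+r_C) = −k₁/(k₁+k₂·C_A).
Integrating from C_{A0} to C_A: C_B = (1.42/0.796)·ln[(1.42+0.796·3.54)/(1.42+0.796·0.885)] = 1.784·ln(4.238/2.124) = 1.232 mol·L⁻¹.
Y_B = C_B/C_{A0} = 1.232/3.54 = 0.348.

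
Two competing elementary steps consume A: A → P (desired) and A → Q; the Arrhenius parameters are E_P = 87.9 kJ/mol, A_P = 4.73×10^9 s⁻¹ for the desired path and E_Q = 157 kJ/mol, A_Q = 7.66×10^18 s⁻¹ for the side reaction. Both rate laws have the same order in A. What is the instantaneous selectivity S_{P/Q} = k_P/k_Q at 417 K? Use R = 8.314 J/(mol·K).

0.280

With equal orders, S_{P/Q} = k_P/k_Q = (A_P/A_Q)·exp[(E_Q−E_P)/(RT)].
(E_Q−E_P)/(RT) = (157−87.9)×10³/(8.314×417) = 69100/3467 = 19.93.
k_P/k_Q = (4.73×10^9/7.66×10^18)·exp(19.93) = 6.175×10^-10 × 4.529×10^8 = 0.280.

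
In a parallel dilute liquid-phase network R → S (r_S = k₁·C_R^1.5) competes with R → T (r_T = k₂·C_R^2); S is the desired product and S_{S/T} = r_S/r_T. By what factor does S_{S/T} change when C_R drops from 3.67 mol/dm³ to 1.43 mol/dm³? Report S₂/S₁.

1.60

S_{S/T} = (k₁/k₂)·C_R^-0.5, so S₂/S₁ = (C_{R,2}/C_{R,1})^-0.5.
= (1.43/3.67)^(-0.5) = (0.3896)^(-0.5) = 1.60.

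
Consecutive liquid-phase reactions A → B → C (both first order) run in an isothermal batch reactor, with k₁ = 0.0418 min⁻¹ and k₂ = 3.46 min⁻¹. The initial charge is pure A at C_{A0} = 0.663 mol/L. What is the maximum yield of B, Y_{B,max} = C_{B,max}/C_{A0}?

0.0114

For a first-order series the maximum intermediate yield is C_{B,max}/C_{A0} = (k₁/k₂)^[k₂/(k₂−k₁)].
= (0.0418/3.46)^(3.46/(3.46−0.0418)) = (0.01208)^(1.012) = 0.01145.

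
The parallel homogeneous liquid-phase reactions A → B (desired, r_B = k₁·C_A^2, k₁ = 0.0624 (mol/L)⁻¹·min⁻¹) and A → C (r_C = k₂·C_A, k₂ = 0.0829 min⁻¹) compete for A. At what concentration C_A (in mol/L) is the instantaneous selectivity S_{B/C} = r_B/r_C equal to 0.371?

S_{B/C} = (k₁/k₂)·C_A ⇒ C_A = S·k₂/k₁.
= 0.371×0.0829/0.0624 = 0.493 mol/L.

0.493 mol/L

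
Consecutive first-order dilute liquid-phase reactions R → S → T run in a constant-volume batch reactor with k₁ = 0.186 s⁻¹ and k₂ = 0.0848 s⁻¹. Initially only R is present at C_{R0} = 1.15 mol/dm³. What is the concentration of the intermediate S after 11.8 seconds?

For first-order series with pure R initially, C_S(t) = k₁C_{R0}/(k₂−k₁)·(e^(−k₁t) − e^(−k₂t)).
e^(−k₁t) = e^(−0.186×11.8) = e^(−2.195) = 0.1114; e^(−k₂t) = e^(−1.001) = 0.3676.
C_S = 0.186×1.15/(0.0848−0.186) × (0.1114−0.3676) = (-2.114)×(-0.2563) = 0.5416 mol/dm³.

0.542 mol/dm³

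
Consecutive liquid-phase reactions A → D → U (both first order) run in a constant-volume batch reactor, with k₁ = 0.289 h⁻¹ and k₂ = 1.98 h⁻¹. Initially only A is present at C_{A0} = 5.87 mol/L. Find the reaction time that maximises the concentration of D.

1.14 h

The intermediate peaks when r₁ = r₂, i.e. k₁e^(−k₁t) = k₂e^(−k₂t), giving t_opt = ln(k₂/k₁)/(k₂−k₁).
= ln(1.98/0.289)/(1.98−0.289) = ln(6.851)/1.691 = 1.924/1.691 = 1.14 h.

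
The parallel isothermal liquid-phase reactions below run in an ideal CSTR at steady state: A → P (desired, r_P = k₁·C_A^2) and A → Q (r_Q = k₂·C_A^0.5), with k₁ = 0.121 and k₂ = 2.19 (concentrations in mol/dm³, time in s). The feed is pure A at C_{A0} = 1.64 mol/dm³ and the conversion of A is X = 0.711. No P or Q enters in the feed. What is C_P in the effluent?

0.0206 mol/dm³

Exit C_A = C_{A0}(1−X) = 1.64×0.289 = 0.4740 mol/dm³.
Rates in a CSTR are evaluated at the outlet concentration: r_P = 0.121×0.4740^2 = 0.02718, r_Q = 2.19×0.4740^0.5 = 1.508.
Fraction of consumed A going to P: r_P/(r_P+r_Q) = 0.01771.
C_P = 0.01771·C_{A0}·X = 0.01771×1.64×0.711 = 0.0206 mol/dm³.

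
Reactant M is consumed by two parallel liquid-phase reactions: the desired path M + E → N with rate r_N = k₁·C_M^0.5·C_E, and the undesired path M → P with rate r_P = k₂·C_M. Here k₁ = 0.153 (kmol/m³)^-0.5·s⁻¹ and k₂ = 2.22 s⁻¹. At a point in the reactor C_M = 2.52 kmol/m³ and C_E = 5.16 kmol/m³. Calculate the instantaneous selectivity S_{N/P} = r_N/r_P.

0.224

S_{N/P} = r_N/r_P = (k₁·C_M^0.5·C_E)/(k₂·C_M) = (k₁/k₂)·C_M^-0.5·C_E.
= (0.153×2.520^0.5×5.160) / (2.22×2.520) = 1.253/5.594 = 0.224.
The undesired path is higher order in M, so low C_M (CSTR or dilute feed) favours N.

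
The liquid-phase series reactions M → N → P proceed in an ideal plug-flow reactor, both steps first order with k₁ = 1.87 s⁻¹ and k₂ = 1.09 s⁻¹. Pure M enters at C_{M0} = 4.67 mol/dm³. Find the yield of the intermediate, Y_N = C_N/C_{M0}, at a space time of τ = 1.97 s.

0.220

The intermediate concentration in a first-order A→B→C sequence is C_N = k₁C_{M0}(e^(−k₁τ) − e^(−k₂τ))/(k₂−k₁).
e^(−k₁τ) = e^(−1.87×1.97) = e^(−3.684) = 0.02512; e^(−k₂τ) = e^(−2.147) = 0.1168.
C_N = 1.87×4.67/(1.09−1.87) × (0.02512−0.1168) = (-11.20)×(-0.09167) = 1.026 mol/dm³.
Y_N = C_N/C_{M0} = 1.026/4.67 = 0.220.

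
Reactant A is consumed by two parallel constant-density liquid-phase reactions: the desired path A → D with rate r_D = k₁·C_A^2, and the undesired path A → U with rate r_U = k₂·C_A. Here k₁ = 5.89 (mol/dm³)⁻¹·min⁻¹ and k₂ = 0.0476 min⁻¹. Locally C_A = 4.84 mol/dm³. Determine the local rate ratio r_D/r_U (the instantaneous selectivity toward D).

S_{D/U} = r_D/r_U = (k₁·C_A^2)/(k₂·C_A) = (k₁/k₂)·C_A.
= (5.89×4.840^2) / (0.0476×4.840) = 138.0/0.2304 = 599.
Since the desired path is higher order in A, keeping C_A high (PFR or concentrated feed) favours D.

599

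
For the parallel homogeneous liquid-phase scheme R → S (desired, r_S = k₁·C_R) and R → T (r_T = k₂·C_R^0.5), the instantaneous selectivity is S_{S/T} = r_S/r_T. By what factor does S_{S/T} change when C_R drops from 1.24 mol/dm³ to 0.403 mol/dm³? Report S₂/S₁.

S_{S/T} = (k₁/k₂)·C_R^0.5, so S₂/S₁ = (C_{R,2}/C_{R,1})^0.5.
= (0.403/1.24)^0.5 = (0.3250)^0.5 = 0.570.
Selectivity toward S falls as C_R falls — high-concentration operation is favoured.

0.570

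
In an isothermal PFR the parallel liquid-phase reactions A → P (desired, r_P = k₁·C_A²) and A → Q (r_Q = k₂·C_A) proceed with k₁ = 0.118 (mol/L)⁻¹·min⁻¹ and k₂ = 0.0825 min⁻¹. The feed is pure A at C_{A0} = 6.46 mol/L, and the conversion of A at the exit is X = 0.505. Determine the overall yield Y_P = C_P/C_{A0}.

0.439

C_A = C_{A0}(1−X) = 3.198 mol/L.
Along a PFR/batch, dC_Q/dC_A = −r_Q/(r_P+r_Q) = −k₂/(k₂+k₁·C_A).
Integrating from C_{A0} to C_A: C_Q = (0.0825/0.118)·ln[(0.0825+0.118·6.46)/(0.0825+0.118·3.20)] = 0.6992·ln(0.8448/0.4598) = 0.4252 mol/L.
Then C_P = (C_{A0}−C_A) − C_Q = 3.262 − 0.4252 = 2.837 mol/L.
Y_P = C_P/C_{A0} = 2.837/6.46 = 0.439.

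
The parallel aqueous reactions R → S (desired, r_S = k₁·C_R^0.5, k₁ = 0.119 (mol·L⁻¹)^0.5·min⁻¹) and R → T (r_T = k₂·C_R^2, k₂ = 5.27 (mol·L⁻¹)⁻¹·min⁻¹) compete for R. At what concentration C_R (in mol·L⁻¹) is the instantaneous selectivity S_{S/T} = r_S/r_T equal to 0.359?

S_{S/T} = (k₁/k₂)·C_R^-1.5 ⇒ C_R = (S·k₂/k₁)^(1/(-1.5)).
= (0.359×5.27/0.119)^(-0.6667) = (15.90)^(-0.6667) = 0.158 mol·L⁻¹.

0.158 mol·L⁻¹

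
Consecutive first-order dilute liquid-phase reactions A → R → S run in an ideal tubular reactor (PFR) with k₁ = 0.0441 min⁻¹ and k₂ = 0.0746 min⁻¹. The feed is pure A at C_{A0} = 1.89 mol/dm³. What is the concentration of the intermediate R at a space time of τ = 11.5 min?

0.487 mol/dm³

Solving the coupled first-order balances gives C_R(τ) = [k₁/(k₂−k₁)]·C_{A0}·(e^(−k₁τ) − e^(−k₂τ)).
e^(−k₁τ) = e^(−0.0441×11.5) = e^(−0.5071) = 0.6022; e^(−k₂τ) = e^(−0.8579) = 0.4241.
C_R = 0.0441×1.89/(0.0746−0.0441) × (0.6022−0.4241) = 2.733×0.1782 = 0.4869 mol/dm³.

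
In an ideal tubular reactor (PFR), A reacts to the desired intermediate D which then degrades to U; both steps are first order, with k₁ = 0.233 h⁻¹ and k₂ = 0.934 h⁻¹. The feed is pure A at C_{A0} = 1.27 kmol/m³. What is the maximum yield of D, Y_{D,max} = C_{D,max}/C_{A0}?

0.157

Evaluating C_D at τ_opt = ln(k₂/k₁)/(k₂−k₁) gives C_{D,max}/C_{A0} = (k₁/k₂)^[k₂/(k₂−k₁)].
= (0.233/0.934)^(0.934/(0.934−0.233)) = (0.2495)^(1.332) = 0.1572.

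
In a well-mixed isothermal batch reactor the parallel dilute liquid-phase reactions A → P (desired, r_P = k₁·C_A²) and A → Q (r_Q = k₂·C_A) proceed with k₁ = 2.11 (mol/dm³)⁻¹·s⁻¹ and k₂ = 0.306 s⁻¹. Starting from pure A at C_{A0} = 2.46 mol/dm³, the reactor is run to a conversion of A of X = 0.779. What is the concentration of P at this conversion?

1.72 mol/dm³

C_A = C_{A0}(1−X) = 0.5437 mol/dm³.
Along a PFR/batch, dC_Q/dC_A = −r_Q/(r_P+r_Q) = −k₂/(k₂+k₁·C_A).
Integrating from C_{A0} to C_A: C_Q = (0.306/2.11)·ln[(0.306+2.11·2.46)/(0.306+2.11·0.544)] = 0.1450·ln(5.497/1.453) = 0.1929 mol/dm³.
Then C_P = (C_{A0}−C_A) − C_Q = 1.916 − 0.1929 = 1.723 mol/dm³.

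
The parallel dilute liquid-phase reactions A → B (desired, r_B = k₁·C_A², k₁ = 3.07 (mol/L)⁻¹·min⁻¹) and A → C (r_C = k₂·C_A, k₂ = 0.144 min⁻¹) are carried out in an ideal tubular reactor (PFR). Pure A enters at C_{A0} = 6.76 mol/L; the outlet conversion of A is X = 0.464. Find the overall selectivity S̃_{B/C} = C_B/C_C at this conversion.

107

C_A = C_{A0}(1−X) = 3.623 mol/L.
Along a PFR/batch, dC_C/dC_A = −r_C/(r_B+r_C) = −k₂/(k₂+k₁·C_A).
Integrating from C_{A0} to C_A: C_C = (0.144/3.07)·ln[(0.144+3.07·6.76)/(0.144+3.07·3.62)] = 0.04691·ln(20.90/11.27) = 0.02897 mol/L.
Then C_B = (C_{A0}−C_A) − C_C = 3.137 − 0.02897 = 3.108 mol/L.
S̃_{B/C} = C_B/C_C = 3.108/0.02897 = 107.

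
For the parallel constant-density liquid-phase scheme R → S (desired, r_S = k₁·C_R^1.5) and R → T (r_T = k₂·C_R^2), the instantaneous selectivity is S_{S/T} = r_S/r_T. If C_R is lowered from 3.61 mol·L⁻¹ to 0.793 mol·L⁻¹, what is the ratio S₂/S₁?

2.13

S_{S/T} = (k₁/k₂)·C_R^-0.5, so S₂/S₁ = (C_{R,2}/C_{R,1})^-0.5.
= (0.793/3.61)^(-0.5) = (0.2197)^(-0.5) = 2.13.
Selectivity toward S rises as C_R falls — low-concentration operation is favoured.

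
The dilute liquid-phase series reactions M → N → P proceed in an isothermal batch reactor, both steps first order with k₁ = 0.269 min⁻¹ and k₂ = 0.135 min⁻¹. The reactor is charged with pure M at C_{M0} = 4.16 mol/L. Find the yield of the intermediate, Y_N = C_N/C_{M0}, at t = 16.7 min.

The intermediate concentration in a first-order A→B→C sequence is C_N = k₁C_{M0}(e^(−k₁t) − e^(−k₂t))/(k₂−k₁).
e^(−k₁t) = e^(−0.269×16.7) = e^(−4.492) = 0.01119; e^(−k₂t) = e^(−2.255) = 0.1049.
C_N = 0.269×4.16/(0.135−0.269) × (0.01119−0.1049) = (-8.351)×(-0.09373) = 0.7828 mol/L.
Y_N = C_N/C_{M0} = 0.7828/4.16 = 0.188.

0.188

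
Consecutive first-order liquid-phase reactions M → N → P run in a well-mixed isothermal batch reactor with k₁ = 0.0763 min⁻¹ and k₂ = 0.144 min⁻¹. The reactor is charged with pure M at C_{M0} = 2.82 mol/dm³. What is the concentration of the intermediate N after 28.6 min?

For first-order series with pure M initially, C_N(t) = k₁C_{M0}/(k₂−k₁)·(e^(−k₁t) − e^(−k₂t)).
e^(−k₁t) = e^(−0.0763×28.6) = e^(−2.182) = 0.1128; e^(−k₂t) = e^(−4.118) = 0.01627.
C_N = 0.0763×2.82/(0.144−0.0763) × (0.1128−0.01627) = 3.178×0.09652 = 0.3068 mol/dm³.

0.307 mol/dm³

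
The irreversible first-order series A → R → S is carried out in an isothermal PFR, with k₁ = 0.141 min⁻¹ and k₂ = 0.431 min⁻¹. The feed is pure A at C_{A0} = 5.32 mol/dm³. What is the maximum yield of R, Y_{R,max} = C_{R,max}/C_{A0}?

0.190

For a first-order series the maximum intermediate yield is C_{R,max}/C_{A0} = (k₁/k₂)^[k₂/(k₂−k₁)].
= (0.141/0.431)^(0.431/(0.431−0.141)) = (0.3271)^(1.486) = 0.1900.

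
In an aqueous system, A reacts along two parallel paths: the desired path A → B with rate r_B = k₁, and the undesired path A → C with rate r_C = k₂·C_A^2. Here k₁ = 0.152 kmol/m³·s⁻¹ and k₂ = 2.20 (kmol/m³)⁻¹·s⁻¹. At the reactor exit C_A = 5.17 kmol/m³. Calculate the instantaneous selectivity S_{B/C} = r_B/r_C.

0.00258

S_{B/C} = r_B/r_C = (k₁)/(k₂·C_A^2) = (k₁/k₂)·C_A^-2.
= (0.152) / (2.20×5.170^2) = 0.1520/58.80 = 0.00258.
The undesired path is higher order in A, so low C_A (CSTR or dilute feed) favours B.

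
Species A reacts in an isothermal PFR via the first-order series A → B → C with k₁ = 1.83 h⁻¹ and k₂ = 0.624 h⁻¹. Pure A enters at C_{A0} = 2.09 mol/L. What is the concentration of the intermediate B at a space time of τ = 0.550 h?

Solving the coupled first-order balances gives C_B(τ) = [k₁/(k₂−k₁)]·C_{A0}·(e^(−k₁τ) − e^(−k₂τ)).
e^(−k₁τ) = e^(−1.83×0.550) = e^(−1.007) = 0.3655; e^(−k₂τ) = e^(−0.3432) = 0.7095.
C_B = 1.83×2.09/(0.624−1.83) × (0.3655−0.7095) = (-3.171)×(-0.3440) = 1.091 mol/L.

1.09 mol/L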